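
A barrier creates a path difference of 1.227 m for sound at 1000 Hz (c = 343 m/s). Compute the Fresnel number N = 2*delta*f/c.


N = 2*delta*f/c = 2*delta/lambda, where lambda = c/f
lambda = 343 / 1000 = 0.343 m
N = 2 * 1.227 / 0.343 = 7.1545


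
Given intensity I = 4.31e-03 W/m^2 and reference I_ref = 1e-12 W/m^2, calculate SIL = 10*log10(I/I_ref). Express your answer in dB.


I / I_ref = 4.31e-03 / 1e-12 = 4.31e+09
SIL = 10 * log10(4.31e+09) = 96.345 dB


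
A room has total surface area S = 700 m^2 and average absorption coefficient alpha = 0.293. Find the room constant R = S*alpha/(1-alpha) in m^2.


R = 700 * 0.293 / (1 - 0.293) = 290.1 m^2


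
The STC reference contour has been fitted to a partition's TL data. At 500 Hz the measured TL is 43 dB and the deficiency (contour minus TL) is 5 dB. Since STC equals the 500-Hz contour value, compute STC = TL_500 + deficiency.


By ASTM E413, STC = value of the fitted reference contour at 500 Hz.
Contour value at 500 Hz = TL_500 + deficiency = 43 + 5 = 48
STC = 48


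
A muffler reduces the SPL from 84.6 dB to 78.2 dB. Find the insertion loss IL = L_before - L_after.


Insertion loss = SPL without muffler - SPL with muffler
IL = 84.6 - 78.2 = 6.4 dB


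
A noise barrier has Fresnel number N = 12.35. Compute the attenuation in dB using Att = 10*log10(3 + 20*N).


3 + 20*N = 3 + 20*12.35 = 250
Att = 10*log10(250) = 23.979 dB


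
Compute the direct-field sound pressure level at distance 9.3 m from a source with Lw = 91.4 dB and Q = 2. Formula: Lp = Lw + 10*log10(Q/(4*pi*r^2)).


4*pi*r^2 = 4*pi*9.3^2 = 1086.87 m^2
Q / (4*pi*r^2) = 2 / 1086.87 = 0.00184015
Lp = 91.4 + 10*log10(0.00184015) = 64.049 dB


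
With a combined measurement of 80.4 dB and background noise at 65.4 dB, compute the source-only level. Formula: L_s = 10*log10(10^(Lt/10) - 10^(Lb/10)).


10^(80.4/10) = 1.09648e+08
10^(65.4/10) = 3.46737e+06
Difference = 1.09648e+08 - 3.46737e+06 = 1.06181e+08
L_source = 10*log10(1.06181e+08) = 80.26 dB


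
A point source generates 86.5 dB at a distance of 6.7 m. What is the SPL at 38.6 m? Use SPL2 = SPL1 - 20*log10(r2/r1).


r2/r1 = 38.6/6.7 = 5.76119
Correction = 20*log10(5.76119) = 15.2102 dB
SPL2 = 86.5 - 15.2102 = 71.29 dB


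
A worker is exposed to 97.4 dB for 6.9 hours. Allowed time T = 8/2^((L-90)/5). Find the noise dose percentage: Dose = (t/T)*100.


T_allowed = 8 / 2^((97.4 - 90)/5) = 2.86791 hr
Dose = 6.9 / 2.86791 * 100 = 240.59 %


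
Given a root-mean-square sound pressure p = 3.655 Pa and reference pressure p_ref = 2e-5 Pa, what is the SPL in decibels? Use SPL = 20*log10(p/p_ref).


p / p_ref = 3.655 / 2e-5 = 182750
SPL = 20 * log10(182750) = 105.24 dB


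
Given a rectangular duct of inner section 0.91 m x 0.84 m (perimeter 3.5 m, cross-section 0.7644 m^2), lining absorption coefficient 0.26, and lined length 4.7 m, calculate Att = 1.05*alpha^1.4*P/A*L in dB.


alpha^1.4 = 0.26^1.4 = 0.151692
Attenuation rate = 1.05 * alpha^1.4 * P / A
= 1.05 * 0.151692 * 3.5 / 0.7644 = 0.729288 dB/m
Total Att = 0.729288 * 4.7 = 3.4277 dB


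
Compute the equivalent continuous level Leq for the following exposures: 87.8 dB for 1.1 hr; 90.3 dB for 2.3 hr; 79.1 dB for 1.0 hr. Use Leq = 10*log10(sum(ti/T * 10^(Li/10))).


T_total = 1.1 + 2.3 + 1.0 = 4.4 hr
(1.1/4.4) * 10^(87.8/10) = 1.5064e+08
(2.3/4.4) * 10^(90.3/10) = 5.60112e+08
(1.0/4.4) * 10^(79.1/10) = 1.84734e+07
Sum = 1.5064e+08 + 5.60112e+08 + 1.84734e+07 = 7.29225e+08
Leq = 10*log10(7.29225e+08) = 88.629 dB


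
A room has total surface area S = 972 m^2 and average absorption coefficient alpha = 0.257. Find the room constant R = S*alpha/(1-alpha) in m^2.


R = 972 * 0.257 / (1 - 0.257) = 336.21 m^2


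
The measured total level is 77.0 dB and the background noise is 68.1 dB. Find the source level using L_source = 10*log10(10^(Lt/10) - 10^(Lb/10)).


10^(77.0/10) = 5.01187e+07
10^(68.1/10) = 6.45654e+06
Difference = 5.01187e+07 - 6.45654e+06 = 4.36622e+07
L_source = 10*log10(4.36622e+07) = 76.401 dB


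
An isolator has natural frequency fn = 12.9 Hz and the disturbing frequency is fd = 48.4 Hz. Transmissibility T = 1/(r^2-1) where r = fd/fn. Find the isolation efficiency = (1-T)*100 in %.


r = 48.4 / 12.9 = 3.75194
r^2 - 1 = 3.75194^2 - 1 = 13.0771
T = 1/13.0771 = 0.0764696
Efficiency = (1 - 0.0764696)*100 = 92.353 %


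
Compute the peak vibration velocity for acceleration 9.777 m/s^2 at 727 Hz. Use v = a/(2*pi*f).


omega = 2*pi*f = 2*pi*727 = 4567.88 rad/s
v = a / omega = 9.777 / 4567.88 = 0.0021404 m/s


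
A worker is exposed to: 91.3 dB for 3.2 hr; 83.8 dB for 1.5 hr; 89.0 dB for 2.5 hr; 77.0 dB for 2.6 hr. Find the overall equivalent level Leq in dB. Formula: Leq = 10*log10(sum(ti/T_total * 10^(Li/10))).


T_total = 3.2 + 1.5 + 2.5 + 2.6 = 9.8 hr
(3.2/9.8) * 10^(91.3/10) = 4.40478e+08
(1.5/9.8) * 10^(83.8/10) = 3.67168e+07
(2.5/9.8) * 10^(89.0/10) = 2.02635e+08
(2.6/9.8) * 10^(77.0/10) = 1.32968e+07
Sum = 4.40478e+08 + 3.67168e+07 + 2.02635e+08 + 1.32968e+07 = 6.93127e+08
Leq = 10*log10(6.93127e+08) = 88.408 dB


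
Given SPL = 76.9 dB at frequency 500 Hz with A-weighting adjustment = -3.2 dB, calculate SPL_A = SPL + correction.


A-weighting table: 500 Hz -> -3.2 dB correction
SPL_A = SPL + correction = 76.9 + (-3.2) = 73.7 dBA


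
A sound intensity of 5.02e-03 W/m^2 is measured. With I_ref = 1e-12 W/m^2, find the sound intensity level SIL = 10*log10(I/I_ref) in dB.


I / I_ref = 5.02e-03 / 1e-12 = 5.02e+09
SIL = 10 * log10(5.02e+09) = 97.007 dB


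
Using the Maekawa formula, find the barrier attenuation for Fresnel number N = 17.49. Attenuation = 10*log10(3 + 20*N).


3 + 20*N = 3 + 20*17.49 = 352.8
Att = 10*log10(352.8) = 25.475 dB


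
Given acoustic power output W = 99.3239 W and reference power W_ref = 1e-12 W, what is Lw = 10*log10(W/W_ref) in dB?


W / W_ref = 99.3239 / 1e-12 = 9.93239e+13
Lw = 10 * log10(9.93239e+13) = 139.97 dB


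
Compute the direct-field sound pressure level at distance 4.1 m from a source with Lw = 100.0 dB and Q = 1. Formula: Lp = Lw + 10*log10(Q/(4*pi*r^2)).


4*pi*r^2 = 4*pi*4.1^2 = 211.241 m^2
Q / (4*pi*r^2) = 1 / 211.241 = 0.00473393
Lp = 100.0 + 10*log10(0.00473393) = 76.752 dB


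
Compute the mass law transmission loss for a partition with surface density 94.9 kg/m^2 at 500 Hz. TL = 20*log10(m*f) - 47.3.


m * f = 94.9 * 500 = 47450
20*log10(47450) = 93.5247 dB
TL = 93.5247 - 47.3 = 46.225 dB


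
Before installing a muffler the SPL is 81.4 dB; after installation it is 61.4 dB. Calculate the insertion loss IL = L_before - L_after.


Insertion loss = SPL without muffler - SPL with muffler
IL = 81.4 - 61.4 = 20 dB


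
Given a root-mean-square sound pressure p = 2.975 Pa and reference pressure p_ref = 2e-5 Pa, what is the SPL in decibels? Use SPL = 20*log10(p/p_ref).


p / p_ref = 2.975 / 2e-5 = 148750
SPL = 20 * log10(148750) = 103.45 dB


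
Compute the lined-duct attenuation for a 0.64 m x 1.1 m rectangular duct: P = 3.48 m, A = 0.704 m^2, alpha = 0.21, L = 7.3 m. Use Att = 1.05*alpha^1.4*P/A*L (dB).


alpha^1.4 = 0.21^1.4 = 0.112488
Attenuation rate = 1.05 * alpha^1.4 * P / A
= 1.05 * 0.112488 * 3.48 / 0.704 = 0.583851 dB/m
Total Att = 0.583851 * 7.3 = 4.2621 dB


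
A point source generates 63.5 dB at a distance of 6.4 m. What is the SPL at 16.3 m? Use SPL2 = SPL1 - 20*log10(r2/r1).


r2/r1 = 16.3/6.4 = 2.54688
Correction = 20*log10(2.54688) = 8.12017 dB
SPL2 = 63.5 - 8.12017 = 55.38 dB


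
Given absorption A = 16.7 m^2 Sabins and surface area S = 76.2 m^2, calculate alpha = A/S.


Absorption coefficient = absorbed power / incident power
alpha = A / S = 16.7 / 76.2 = 0.21916


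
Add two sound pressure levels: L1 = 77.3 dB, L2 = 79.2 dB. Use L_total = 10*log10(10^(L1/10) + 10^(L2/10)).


10^(77.3/10) = 5.37032e+07
10^(79.2/10) = 8.31764e+07
Sum = 5.37032e+07 + 8.31764e+07 = 1.3688e+08
L_total = 10*log10(1.3688e+08) = 81.363 dB


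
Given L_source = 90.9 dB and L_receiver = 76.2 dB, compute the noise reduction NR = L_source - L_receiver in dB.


NR = L_source - L_receiver (difference between source and receiving room levels)
NR = 90.9 - 76.2 = 14.7 dB


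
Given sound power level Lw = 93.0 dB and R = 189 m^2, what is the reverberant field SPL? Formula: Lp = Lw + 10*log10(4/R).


4/R = 4/189 = 0.021164
Lp = 93.0 + 10*log10(0.021164) = 76.256 dB


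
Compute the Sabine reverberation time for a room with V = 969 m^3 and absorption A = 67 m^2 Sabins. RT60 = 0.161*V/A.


RT60 = 0.161 * 969 / 67 = 2.3285 s


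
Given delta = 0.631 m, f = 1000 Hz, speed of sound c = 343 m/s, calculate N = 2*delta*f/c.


N = 2*delta*f/c = 2*delta/lambda, where lambda = c/f
lambda = 343 / 1000 = 0.343 m
N = 2 * 0.631 / 0.343 = 3.6793


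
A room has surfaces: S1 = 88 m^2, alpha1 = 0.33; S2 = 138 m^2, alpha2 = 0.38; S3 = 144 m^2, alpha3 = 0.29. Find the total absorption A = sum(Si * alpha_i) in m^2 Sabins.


88 * 0.33 = 29.04
138 * 0.38 = 52.44
144 * 0.29 = 41.76
A_total = 29.04 + 52.44 + 41.76 = 123.24 m^2


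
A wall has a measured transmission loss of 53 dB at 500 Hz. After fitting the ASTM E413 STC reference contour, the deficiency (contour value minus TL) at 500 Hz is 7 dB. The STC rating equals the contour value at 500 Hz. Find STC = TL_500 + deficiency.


By ASTM E413, STC = value of the fitted reference contour at 500 Hz.
Contour value at 500 Hz = TL_500 + deficiency = 53 + 7 = 60
STC = 60


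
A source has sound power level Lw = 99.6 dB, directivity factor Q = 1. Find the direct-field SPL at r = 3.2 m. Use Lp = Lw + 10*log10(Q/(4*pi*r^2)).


4*pi*r^2 = 4*pi*3.2^2 = 128.68 m^2
Q / (4*pi*r^2) = 1 / 128.68 = 0.00777122
Lp = 99.6 + 10*log10(0.00777122) = 78.505 dB


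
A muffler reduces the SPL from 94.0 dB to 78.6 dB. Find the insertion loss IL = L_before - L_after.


Insertion loss = SPL without muffler - SPL with muffler
IL = 94.0 - 78.6 = 15.4 dB


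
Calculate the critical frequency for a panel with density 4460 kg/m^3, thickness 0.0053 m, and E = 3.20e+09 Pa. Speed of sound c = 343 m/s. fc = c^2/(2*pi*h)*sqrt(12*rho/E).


12*rho/E = 12*4460/3.20e+09 = 1.6725e-05
sqrt(12*rho/E) = sqrt(1.6725e-05) = 0.00408962
c^2/(2*pi*h) = 343^2/(2*pi*0.0053) = 3.53291e+06
fc = 3.53291e+06 * 0.00408962 = 14448 Hz


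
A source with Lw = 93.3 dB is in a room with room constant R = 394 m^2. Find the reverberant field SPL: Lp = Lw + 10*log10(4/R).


4/R = 4/394 = 0.0101523
Lp = 93.3 + 10*log10(0.0101523) = 73.366 dB


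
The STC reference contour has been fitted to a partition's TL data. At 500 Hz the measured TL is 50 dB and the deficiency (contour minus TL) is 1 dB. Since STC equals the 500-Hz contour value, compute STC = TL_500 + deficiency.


By ASTM E413, STC = value of the fitted reference contour at 500 Hz.
Contour value at 500 Hz = TL_500 + deficiency = 50 + 1 = 51
STC = 51


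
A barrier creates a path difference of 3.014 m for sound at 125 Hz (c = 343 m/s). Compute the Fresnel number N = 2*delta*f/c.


N = 2*delta*f/c = 2*delta/lambda, where lambda = c/f
lambda = 343 / 125 = 2.744 m
N = 2 * 3.014 / 2.744 = 2.1968


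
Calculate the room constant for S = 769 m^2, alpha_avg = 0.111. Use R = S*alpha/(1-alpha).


R = 769 * 0.111 / (1 - 0.111) = 96.017 m^2


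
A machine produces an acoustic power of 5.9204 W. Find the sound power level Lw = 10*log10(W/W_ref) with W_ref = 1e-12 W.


W / W_ref = 5.9204 / 1e-12 = 5.9204e+12
Lw = 10 * log10(5.9204e+12) = 127.72 dB


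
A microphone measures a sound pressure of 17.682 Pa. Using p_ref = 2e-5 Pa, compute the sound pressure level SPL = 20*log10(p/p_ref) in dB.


p / p_ref = 17.682 / 2e-5 = 884100
SPL = 20 * log10(884100) = 118.93 dB


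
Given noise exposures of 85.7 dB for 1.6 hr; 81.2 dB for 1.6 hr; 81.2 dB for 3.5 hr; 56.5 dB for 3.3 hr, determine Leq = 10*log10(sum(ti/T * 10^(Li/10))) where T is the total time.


T_total = 1.6 + 1.6 + 3.5 + 3.3 = 10.0 hr
(1.6/10.0) * 10^(85.7/10) = 5.94456e+07
(1.6/10.0) * 10^(81.2/10) = 2.10921e+07
(3.5/10.0) * 10^(81.2/10) = 4.6139e+07
(3.3/10.0) * 10^(56.5/10) = 147406
Sum = 5.94456e+07 + 2.10921e+07 + 4.6139e+07 + 147406 = 1.26824e+08
Leq = 10*log10(1.26824e+08) = 81.032 dB


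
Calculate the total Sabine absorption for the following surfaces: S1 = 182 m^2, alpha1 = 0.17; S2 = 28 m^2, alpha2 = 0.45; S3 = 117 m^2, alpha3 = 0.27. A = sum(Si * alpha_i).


182 * 0.17 = 30.94
28 * 0.45 = 12.6
117 * 0.27 = 31.59
A_total = 30.94 + 12.6 + 31.59 = 75.13 m^2


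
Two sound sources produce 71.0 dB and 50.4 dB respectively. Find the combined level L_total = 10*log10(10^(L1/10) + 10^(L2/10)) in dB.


10^(71.0/10) = 1.25893e+07
10^(50.4/10) = 109648
Sum = 1.25893e+07 + 109648 = 1.26989e+07
L_total = 10*log10(1.26989e+07) = 71.038 dB


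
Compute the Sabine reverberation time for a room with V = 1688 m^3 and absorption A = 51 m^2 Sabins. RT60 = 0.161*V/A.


RT60 = 0.161 * 1688 / 51 = 5.3288 s


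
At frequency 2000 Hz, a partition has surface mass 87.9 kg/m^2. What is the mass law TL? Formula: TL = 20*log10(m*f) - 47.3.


m * f = 87.9 * 2000 = 175800
20*log10(175800) = 104.9 dB
TL = 104.9 - 47.3 = 57.6 dB


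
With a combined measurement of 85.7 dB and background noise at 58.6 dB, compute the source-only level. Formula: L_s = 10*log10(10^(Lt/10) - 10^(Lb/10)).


10^(85.7/10) = 3.71535e+08
10^(58.6/10) = 724436
Difference = 3.71535e+08 - 724436 = 3.70811e+08
L_source = 10*log10(3.70811e+08) = 85.692 dB


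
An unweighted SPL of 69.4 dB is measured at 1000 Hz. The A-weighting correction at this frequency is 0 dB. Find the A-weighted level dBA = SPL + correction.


A-weighting table: 1000 Hz -> 0 dB correction
SPL_A = SPL + correction = 69.4 + (0) = 69.4 dBA


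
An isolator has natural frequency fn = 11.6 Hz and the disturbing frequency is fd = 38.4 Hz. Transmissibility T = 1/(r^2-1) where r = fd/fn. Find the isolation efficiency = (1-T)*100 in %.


r = 38.4 / 11.6 = 3.31034
r^2 - 1 = 3.31034^2 - 1 = 9.95835
T = 1/9.95835 = 0.100418
Efficiency = (1 - 0.100418)*100 = 89.958 %


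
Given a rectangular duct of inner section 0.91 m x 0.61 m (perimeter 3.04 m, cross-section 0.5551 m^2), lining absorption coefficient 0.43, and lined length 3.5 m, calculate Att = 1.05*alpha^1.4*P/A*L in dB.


alpha^1.4 = 0.43^1.4 = 0.3068
Attenuation rate = 1.05 * alpha^1.4 * P / A
= 1.05 * 0.3068 * 3.04 / 0.5551 = 1.7642 dB/m
Total Att = 1.7642 * 3.5 = 6.1747 dB


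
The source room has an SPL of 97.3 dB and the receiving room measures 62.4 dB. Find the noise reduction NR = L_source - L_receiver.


NR = L_source - L_receiver (difference between source and receiving room levels)
NR = 97.3 - 62.4 = 34.9 dB


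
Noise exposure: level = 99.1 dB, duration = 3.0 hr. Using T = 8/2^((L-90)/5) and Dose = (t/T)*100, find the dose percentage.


T_allowed = 8 / 2^((99.1 - 90)/5) = 2.26577 hr
Dose = 3.0 / 2.26577 * 100 = 132.41 %


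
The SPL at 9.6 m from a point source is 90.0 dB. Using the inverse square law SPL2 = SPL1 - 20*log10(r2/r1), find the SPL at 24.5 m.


r2/r1 = 24.5/9.6 = 2.55208
Correction = 20*log10(2.55208) = 8.13789 dB
SPL2 = 90.0 - 8.13789 = 81.862 dB


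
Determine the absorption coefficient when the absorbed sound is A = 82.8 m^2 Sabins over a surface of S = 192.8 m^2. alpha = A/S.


Absorption coefficient = absorbed power / incident power
alpha = A / S = 82.8 / 192.8 = 0.42946


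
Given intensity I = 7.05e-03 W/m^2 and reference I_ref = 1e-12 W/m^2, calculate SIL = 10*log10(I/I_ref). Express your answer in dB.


I / I_ref = 7.05e-03 / 1e-12 = 7.05e+09
SIL = 10 * log10(7.05e+09) = 98.482 dB


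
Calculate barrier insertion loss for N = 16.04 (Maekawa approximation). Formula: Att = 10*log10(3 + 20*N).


3 + 20*N = 3 + 20*16.04 = 323.8
Att = 10*log10(323.8) = 25.103 dB


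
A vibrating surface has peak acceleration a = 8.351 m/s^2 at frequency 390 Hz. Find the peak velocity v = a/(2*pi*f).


omega = 2*pi*f = 2*pi*390 = 2450.44 rad/s
v = a / omega = 8.351 / 2450.44 = 0.003408 m/s


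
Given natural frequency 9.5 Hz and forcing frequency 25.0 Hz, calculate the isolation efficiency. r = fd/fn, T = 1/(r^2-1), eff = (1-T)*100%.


r = 25.0 / 9.5 = 2.63158
r^2 - 1 = 2.63158^2 - 1 = 5.92521
T = 1/5.92521 = 0.16877
Efficiency = (1 - 0.16877)*100 = 83.123 %


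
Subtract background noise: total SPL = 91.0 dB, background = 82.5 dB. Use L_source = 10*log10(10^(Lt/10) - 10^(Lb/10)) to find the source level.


10^(91.0/10) = 1.25893e+09
10^(82.5/10) = 1.77828e+08
Difference = 1.25893e+09 - 1.77828e+08 = 1.0811e+09
L_source = 10*log10(1.0811e+09) = 90.339 dB


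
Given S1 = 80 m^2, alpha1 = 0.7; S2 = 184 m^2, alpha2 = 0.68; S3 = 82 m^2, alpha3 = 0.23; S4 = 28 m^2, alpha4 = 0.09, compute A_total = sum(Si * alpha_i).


80 * 0.7 = 56
184 * 0.68 = 125.12
82 * 0.23 = 18.86
28 * 0.09 = 2.52
A_total = 56 + 125.12 + 18.86 + 2.52 = 202.5 m^2


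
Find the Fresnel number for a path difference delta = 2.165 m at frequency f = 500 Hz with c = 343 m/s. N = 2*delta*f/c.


N = 2*delta*f/c = 2*delta/lambda, where lambda = c/f
lambda = 343 / 500 = 0.686 m
N = 2 * 2.165 / 0.686 = 6.312


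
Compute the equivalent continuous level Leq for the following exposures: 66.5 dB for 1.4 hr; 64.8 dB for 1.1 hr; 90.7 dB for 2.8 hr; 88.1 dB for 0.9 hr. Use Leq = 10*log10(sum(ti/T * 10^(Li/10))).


T_total = 1.4 + 1.1 + 2.8 + 0.9 = 6.2 hr
(1.4/6.2) * 10^(66.5/10) = 1.00864e+06
(1.1/6.2) * 10^(64.8/10) = 535798
(2.8/6.2) * 10^(90.7/10) = 5.30599e+08
(0.9/6.2) * 10^(88.1/10) = 9.3724e+07
Sum = 1.00864e+06 + 535798 + 5.30599e+08 + 9.3724e+07 = 6.25867e+08
Leq = 10*log10(6.25867e+08) = 87.965 dB


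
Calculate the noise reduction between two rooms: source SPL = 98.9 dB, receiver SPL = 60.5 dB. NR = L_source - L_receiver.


NR = L_source - L_receiver (difference between source and receiving room levels)
NR = 98.9 - 60.5 = 38.4 dB


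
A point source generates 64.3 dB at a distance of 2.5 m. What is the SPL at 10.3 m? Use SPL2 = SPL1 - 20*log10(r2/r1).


r2/r1 = 10.3/2.5 = 4.12
Correction = 20*log10(4.12) = 12.2979 dB
SPL2 = 64.3 - 12.2979 = 52.002 dB


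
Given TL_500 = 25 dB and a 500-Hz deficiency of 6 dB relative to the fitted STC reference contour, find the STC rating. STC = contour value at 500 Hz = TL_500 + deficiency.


By ASTM E413, STC = value of the fitted reference contour at 500 Hz.
Contour value at 500 Hz = TL_500 + deficiency = 25 + 6 = 31
STC = 31


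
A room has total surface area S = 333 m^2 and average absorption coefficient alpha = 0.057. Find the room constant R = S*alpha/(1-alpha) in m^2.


R = 333 * 0.057 / (1 - 0.057) = 20.128 m^2


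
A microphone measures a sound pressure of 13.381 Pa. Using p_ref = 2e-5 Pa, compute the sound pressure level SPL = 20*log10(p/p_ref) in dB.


p / p_ref = 13.381 / 2e-5 = 669050
SPL = 20 * log10(669050) = 116.51 dB


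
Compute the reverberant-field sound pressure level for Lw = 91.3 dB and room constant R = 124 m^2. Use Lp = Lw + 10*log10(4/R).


4/R = 4/124 = 0.0322581
Lp = 91.3 + 10*log10(0.0322581) = 76.386 dB


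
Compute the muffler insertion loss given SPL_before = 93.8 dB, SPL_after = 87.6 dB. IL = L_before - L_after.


Insertion loss = SPL without muffler - SPL with muffler
IL = 93.8 - 87.6 = 6.2 dB


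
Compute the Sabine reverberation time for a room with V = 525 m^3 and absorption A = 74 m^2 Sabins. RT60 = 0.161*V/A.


RT60 = 0.161 * 525 / 74 = 1.1422 s


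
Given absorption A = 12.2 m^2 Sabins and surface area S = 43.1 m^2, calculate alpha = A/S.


Absorption coefficient = absorbed power / incident power
alpha = A / S = 12.2 / 43.1 = 0.28306


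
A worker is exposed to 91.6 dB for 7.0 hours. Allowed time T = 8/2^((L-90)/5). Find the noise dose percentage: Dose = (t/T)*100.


T_allowed = 8 / 2^((91.6 - 90)/5) = 6.40856 hr
Dose = 7.0 / 6.40856 * 100 = 109.23 %


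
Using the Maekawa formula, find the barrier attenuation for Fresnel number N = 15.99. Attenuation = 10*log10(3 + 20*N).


3 + 20*N = 3 + 20*15.99 = 322.8
Att = 10*log10(322.8) = 25.089 dB


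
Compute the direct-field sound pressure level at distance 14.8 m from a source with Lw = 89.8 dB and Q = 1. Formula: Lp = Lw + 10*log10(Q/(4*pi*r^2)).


4*pi*r^2 = 4*pi*14.8^2 = 2752.54 m^2
Q / (4*pi*r^2) = 1 / 2752.54 = 0.000363301
Lp = 89.8 + 10*log10(0.000363301) = 55.403 dB


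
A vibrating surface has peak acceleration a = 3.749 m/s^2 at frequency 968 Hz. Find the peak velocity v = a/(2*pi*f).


omega = 2*pi*f = 2*pi*968 = 6082.12 rad/s
v = a / omega = 3.749 / 6082.12 = 0.0006164 m/s


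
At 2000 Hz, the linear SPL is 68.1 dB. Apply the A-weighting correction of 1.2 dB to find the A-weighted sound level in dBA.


A-weighting table: 2000 Hz -> 1.2 dB correction
SPL_A = SPL + correction = 68.1 + (1.2) = 69.3 dBA


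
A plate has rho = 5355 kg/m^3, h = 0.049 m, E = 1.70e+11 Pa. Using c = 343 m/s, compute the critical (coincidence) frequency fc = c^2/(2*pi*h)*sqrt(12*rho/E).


12*rho/E = 12*5355/1.70e+11 = 3.78e-07
sqrt(12*rho/E) = sqrt(3.78e-07) = 0.000614817
c^2/(2*pi*h) = 343^2/(2*pi*0.049) = 382131
fc = 382131 * 0.000614817 = 234.94 Hz


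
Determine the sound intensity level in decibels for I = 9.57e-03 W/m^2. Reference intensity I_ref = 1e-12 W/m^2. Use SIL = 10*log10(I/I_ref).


I / I_ref = 9.57e-03 / 1e-12 = 9.57e+09
SIL = 10 * log10(9.57e+09) = 99.809 dB


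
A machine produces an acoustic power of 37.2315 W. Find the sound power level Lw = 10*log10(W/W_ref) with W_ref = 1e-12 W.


W / W_ref = 37.2315 / 1e-12 = 3.72315e+13
Lw = 10 * log10(3.72315e+13) = 135.71 dB


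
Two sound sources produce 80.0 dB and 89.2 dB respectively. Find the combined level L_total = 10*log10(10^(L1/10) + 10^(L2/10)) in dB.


10^(80.0/10) = 1e+08
10^(89.2/10) = 8.31764e+08
Sum = 1e+08 + 8.31764e+08 = 9.31764e+08
L_total = 10*log10(9.31764e+08) = 89.693 dB


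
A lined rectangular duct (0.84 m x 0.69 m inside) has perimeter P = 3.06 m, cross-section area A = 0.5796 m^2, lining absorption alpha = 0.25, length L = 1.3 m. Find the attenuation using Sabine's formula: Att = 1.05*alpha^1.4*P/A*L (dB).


alpha^1.4 = 0.25^1.4 = 0.143587
Attenuation rate = 1.05 * alpha^1.4 * P / A
= 1.05 * 0.143587 * 3.06 / 0.5796 = 0.795971 dB/m
Total Att = 0.795971 * 1.3 = 1.0348 dB


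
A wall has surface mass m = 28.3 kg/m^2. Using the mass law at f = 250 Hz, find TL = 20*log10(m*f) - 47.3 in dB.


m * f = 28.3 * 250 = 7075
20*log10(7075) = 76.9945 dB
TL = 76.9945 - 47.3 = 29.695 dB


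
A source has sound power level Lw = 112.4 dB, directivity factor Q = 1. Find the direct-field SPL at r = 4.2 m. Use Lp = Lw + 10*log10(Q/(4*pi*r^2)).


4*pi*r^2 = 4*pi*4.2^2 = 221.671 m^2
Q / (4*pi*r^2) = 1 / 221.671 = 0.00451119
Lp = 112.4 + 10*log10(0.00451119) = 88.943 dB


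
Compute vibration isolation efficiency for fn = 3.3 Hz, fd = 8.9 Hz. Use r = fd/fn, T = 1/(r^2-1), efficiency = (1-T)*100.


r = 8.9 / 3.3 = 2.69697
r^2 - 1 = 2.69697^2 - 1 = 6.27365
T = 1/6.27365 = 0.159397
Efficiency = (1 - 0.159397)*100 = 84.06 %


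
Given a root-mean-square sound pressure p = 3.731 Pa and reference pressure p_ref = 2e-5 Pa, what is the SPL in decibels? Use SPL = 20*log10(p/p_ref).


p / p_ref = 3.731 / 2e-5 = 186550
SPL = 20 * log10(186550) = 105.42 dB


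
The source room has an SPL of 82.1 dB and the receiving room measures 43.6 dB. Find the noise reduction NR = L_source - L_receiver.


NR = L_source - L_receiver (difference between source and receiving room levels)
NR = 82.1 - 43.6 = 38.5 dB


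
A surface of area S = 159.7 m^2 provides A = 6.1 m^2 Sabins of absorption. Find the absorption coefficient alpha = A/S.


Absorption coefficient = absorbed power / incident power
alpha = A / S = 6.1 / 159.7 = 0.038197


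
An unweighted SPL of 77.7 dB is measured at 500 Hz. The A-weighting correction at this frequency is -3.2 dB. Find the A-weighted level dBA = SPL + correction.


A-weighting table: 500 Hz -> -3.2 dB correction
SPL_A = SPL + correction = 77.7 + (-3.2) = 74.5 dBA


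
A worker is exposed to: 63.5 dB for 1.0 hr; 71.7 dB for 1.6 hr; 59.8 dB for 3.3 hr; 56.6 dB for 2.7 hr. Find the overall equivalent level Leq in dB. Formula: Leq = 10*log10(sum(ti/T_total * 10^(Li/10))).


T_total = 1.0 + 1.6 + 3.3 + 2.7 = 8.6 hr
(1.0/8.6) * 10^(63.5/10) = 260316
(1.6/8.6) * 10^(71.7/10) = 2.75183e+06
(3.3/8.6) * 10^(59.8/10) = 366451
(2.7/8.6) * 10^(56.6/10) = 143504
Sum = 260316 + 2.75183e+06 + 366451 + 143504 = 3.5221e+06
Leq = 10*log10(3.5221e+06) = 65.468 dB


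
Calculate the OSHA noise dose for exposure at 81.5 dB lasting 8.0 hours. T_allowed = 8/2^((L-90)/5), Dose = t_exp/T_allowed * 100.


T_allowed = 8 / 2^((81.5 - 90)/5) = 25.9921 hr
Dose = 8.0 / 25.9921 * 100 = 30.779 %


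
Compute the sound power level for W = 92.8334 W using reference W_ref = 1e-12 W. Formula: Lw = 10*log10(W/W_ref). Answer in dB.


W / W_ref = 92.8334 / 1e-12 = 9.28334e+13
Lw = 10 * log10(9.28334e+13) = 139.68 dB


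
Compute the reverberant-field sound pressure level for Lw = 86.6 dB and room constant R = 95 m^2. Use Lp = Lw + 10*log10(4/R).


4/R = 4/95 = 0.0421053
Lp = 86.6 + 10*log10(0.0421053) = 72.843 dB


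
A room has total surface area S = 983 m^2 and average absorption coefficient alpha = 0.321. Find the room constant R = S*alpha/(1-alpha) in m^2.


R = 983 * 0.321 / (1 - 0.321) = 464.72 m^2


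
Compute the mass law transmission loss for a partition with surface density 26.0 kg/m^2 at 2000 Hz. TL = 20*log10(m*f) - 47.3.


m * f = 26.0 * 2000 = 52000
20*log10(52000) = 94.3201 dB
TL = 94.3201 - 47.3 = 47.02 dB


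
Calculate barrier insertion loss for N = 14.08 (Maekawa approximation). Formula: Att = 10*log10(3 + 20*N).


3 + 20*N = 3 + 20*14.08 = 284.6
Att = 10*log10(284.6) = 24.542 dB


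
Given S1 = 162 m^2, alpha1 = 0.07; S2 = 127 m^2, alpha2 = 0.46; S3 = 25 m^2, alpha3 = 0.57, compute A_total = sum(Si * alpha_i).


162 * 0.07 = 11.34
127 * 0.46 = 58.42
25 * 0.57 = 14.25
A_total = 11.34 + 58.42 + 14.25 = 84.01 m^2


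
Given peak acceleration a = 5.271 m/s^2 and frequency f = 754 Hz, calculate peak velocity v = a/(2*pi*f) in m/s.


omega = 2*pi*f = 2*pi*754 = 4737.52 rad/s
v = a / omega = 5.271 / 4737.52 = 0.0011126 m/s


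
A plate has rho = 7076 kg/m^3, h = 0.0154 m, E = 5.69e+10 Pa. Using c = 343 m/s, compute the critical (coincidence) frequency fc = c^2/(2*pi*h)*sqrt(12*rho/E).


12*rho/E = 12*7076/5.69e+10 = 1.4923e-06
sqrt(12*rho/E) = sqrt(1.4923e-06) = 0.0012216
c^2/(2*pi*h) = 343^2/(2*pi*0.0154) = 1.21587e+06
fc = 1.21587e+06 * 0.0012216 = 1485.3 Hz


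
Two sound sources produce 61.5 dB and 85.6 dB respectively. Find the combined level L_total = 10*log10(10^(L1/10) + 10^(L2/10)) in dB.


10^(61.5/10) = 1.41254e+06
10^(85.6/10) = 3.63078e+08
Sum = 1.41254e+06 + 3.63078e+08 = 3.64491e+08
L_total = 10*log10(3.64491e+08) = 85.617 dB


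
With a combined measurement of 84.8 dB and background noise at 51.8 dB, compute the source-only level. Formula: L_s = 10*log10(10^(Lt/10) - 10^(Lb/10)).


10^(84.8/10) = 3.01995e+08
10^(51.8/10) = 151356
Difference = 3.01995e+08 - 151356 = 3.01844e+08
L_source = 10*log10(3.01844e+08) = 84.798 dB


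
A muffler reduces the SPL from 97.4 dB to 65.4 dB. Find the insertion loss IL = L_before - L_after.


Insertion loss = SPL without muffler - SPL with muffler
IL = 97.4 - 65.4 = 32 dB


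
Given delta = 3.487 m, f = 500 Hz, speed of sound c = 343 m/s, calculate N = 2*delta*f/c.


N = 2*delta*f/c = 2*delta/lambda, where lambda = c/f
lambda = 343 / 500 = 0.686 m
N = 2 * 3.487 / 0.686 = 10.166


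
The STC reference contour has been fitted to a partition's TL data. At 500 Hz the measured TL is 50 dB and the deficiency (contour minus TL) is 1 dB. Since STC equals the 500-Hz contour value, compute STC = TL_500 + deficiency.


By ASTM E413, STC = value of the fitted reference contour at 500 Hz.
Contour value at 500 Hz = TL_500 + deficiency = 50 + 1 = 51
STC = 51


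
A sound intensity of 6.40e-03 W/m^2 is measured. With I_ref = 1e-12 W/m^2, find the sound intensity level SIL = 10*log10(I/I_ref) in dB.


I / I_ref = 6.40e-03 / 1e-12 = 6.4e+09
SIL = 10 * log10(6.4e+09) = 98.062 dB


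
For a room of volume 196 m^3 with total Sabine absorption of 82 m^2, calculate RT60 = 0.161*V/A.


RT60 = 0.161 * 196 / 82 = 0.38483 s


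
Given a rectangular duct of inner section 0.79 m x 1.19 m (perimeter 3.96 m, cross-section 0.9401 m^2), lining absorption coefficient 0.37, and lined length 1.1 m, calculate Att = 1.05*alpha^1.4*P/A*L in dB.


alpha^1.4 = 0.37^1.4 = 0.248589
Attenuation rate = 1.05 * alpha^1.4 * P / A
= 1.05 * 0.248589 * 3.96 / 0.9401 = 1.09949 dB/m
Total Att = 1.09949 * 1.1 = 1.2094 dB


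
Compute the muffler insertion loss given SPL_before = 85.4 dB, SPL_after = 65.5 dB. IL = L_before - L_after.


Insertion loss = SPL without muffler - SPL with muffler
IL = 85.4 - 65.5 = 19.9 dB


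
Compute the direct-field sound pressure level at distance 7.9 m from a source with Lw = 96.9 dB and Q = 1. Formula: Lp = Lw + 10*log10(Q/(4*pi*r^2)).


4*pi*r^2 = 4*pi*7.9^2 = 784.267 m^2
Q / (4*pi*r^2) = 1 / 784.267 = 0.00127508
Lp = 96.9 + 10*log10(0.00127508) = 67.955 dB


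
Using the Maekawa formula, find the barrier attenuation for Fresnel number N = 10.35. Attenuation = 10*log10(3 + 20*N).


3 + 20*N = 3 + 20*10.35 = 210
Att = 10*log10(210) = 23.222 dB


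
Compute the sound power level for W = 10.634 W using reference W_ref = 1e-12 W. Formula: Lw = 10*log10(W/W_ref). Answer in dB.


W / W_ref = 10.634 / 1e-12 = 1.0634e+13
Lw = 10 * log10(1.0634e+13) = 130.27 dB


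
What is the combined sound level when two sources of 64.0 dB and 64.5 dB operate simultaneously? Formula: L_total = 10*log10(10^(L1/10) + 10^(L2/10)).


10^(64.0/10) = 2.51189e+06
10^(64.5/10) = 2.81838e+06
Sum = 2.51189e+06 + 2.81838e+06 = 5.33027e+06
L_total = 10*log10(5.33027e+06) = 67.267 dB


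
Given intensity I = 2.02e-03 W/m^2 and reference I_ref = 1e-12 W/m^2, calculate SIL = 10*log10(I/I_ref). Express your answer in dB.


I / I_ref = 2.02e-03 / 1e-12 = 2.02e+09
SIL = 10 * log10(2.02e+09) = 93.054 dB


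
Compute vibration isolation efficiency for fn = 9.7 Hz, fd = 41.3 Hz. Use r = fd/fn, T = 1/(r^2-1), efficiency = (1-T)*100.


r = 41.3 / 9.7 = 4.25773
r^2 - 1 = 4.25773^2 - 1 = 17.1283
T = 1/17.1283 = 0.0583829
Efficiency = (1 - 0.0583829)*100 = 94.162 %


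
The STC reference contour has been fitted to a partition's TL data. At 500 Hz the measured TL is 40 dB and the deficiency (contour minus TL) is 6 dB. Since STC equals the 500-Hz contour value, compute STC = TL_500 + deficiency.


By ASTM E413, STC = value of the fitted reference contour at 500 Hz.
Contour value at 500 Hz = TL_500 + deficiency = 40 + 6 = 46
STC = 46


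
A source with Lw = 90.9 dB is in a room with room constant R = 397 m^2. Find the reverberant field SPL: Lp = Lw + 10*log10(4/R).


4/R = 4/397 = 0.0100756
Lp = 90.9 + 10*log10(0.0100756) = 70.933 dB


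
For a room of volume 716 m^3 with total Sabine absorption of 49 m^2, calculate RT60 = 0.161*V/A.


RT60 = 0.161 * 716 / 49 = 2.3526 s


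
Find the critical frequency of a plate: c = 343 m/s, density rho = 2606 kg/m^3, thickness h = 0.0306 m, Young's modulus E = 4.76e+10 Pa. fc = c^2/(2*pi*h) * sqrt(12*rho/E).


12*rho/E = 12*2606/4.76e+10 = 6.56975e-07
sqrt(12*rho/E) = sqrt(6.56975e-07) = 0.00081054
c^2/(2*pi*h) = 343^2/(2*pi*0.0306) = 611909
fc = 611909 * 0.00081054 = 495.98 Hz


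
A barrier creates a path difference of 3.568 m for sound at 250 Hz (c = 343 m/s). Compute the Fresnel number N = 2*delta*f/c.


N = 2*delta*f/c = 2*delta/lambda, where lambda = c/f
lambda = 343 / 250 = 1.372 m
N = 2 * 3.568 / 1.372 = 5.2012


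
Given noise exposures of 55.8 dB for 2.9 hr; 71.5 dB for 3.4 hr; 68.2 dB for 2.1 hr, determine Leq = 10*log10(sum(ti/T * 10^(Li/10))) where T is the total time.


T_total = 2.9 + 3.4 + 2.1 = 8.4 hr
(2.9/8.4) * 10^(55.8/10) = 131256
(3.4/8.4) * 10^(71.5/10) = 5.71741e+06
(2.1/8.4) * 10^(68.2/10) = 1.65173e+06
Sum = 131256 + 5.71741e+06 + 1.65173e+06 = 7.5004e+06
Leq = 10*log10(7.5004e+06) = 68.751 dB


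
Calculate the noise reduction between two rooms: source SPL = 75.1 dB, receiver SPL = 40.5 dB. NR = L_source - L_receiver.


NR = L_source - L_receiver (difference between source and receiving room levels)
NR = 75.1 - 40.5 = 34.6 dB


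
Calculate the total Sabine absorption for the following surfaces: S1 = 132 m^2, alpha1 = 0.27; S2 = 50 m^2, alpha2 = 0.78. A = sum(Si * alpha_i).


132 * 0.27 = 35.64
50 * 0.78 = 39
A_total = 35.64 + 39 = 74.64 m^2


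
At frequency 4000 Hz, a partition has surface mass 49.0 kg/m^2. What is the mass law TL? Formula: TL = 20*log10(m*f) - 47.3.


m * f = 49.0 * 4000 = 196000
20*log10(196000) = 105.845 dB
TL = 105.845 - 47.3 = 58.545 dB


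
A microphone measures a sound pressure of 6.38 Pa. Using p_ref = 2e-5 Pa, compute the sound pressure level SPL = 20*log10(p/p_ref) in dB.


p / p_ref = 6.38 / 2e-5 = 319000
SPL = 20 * log10(319000) = 110.08 dB


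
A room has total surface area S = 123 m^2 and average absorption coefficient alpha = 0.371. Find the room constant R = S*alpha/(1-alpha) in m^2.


R = 123 * 0.371 / (1 - 0.371) = 72.548 m^2


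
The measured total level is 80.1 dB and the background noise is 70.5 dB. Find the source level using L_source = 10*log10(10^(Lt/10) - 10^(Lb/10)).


10^(80.1/10) = 1.02329e+08
10^(70.5/10) = 1.12202e+07
Difference = 1.02329e+08 - 1.12202e+07 = 9.11088e+07
L_source = 10*log10(9.11088e+07) = 79.596 dB


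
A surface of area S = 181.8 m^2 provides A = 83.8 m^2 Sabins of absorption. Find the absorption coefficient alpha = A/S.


Absorption coefficient = absorbed power / incident power
alpha = A / S = 83.8 / 181.8 = 0.46095


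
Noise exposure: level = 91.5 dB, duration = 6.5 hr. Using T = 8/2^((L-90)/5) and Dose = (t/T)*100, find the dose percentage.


T_allowed = 8 / 2^((91.5 - 90)/5) = 6.49802 hr
Dose = 6.5 / 6.49802 * 100 = 100.03 %


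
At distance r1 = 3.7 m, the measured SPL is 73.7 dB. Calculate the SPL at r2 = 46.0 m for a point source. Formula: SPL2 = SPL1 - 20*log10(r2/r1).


r2/r1 = 46.0/3.7 = 12.4324
Correction = 20*log10(12.4324) = 21.8911 dB
SPL2 = 73.7 - 21.8911 = 51.809 dB


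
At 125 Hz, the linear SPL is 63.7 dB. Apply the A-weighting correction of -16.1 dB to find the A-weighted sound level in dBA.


A-weighting table: 125 Hz -> -16.1 dB correction
SPL_A = SPL + correction = 63.7 + (-16.1) = 47.6 dBA


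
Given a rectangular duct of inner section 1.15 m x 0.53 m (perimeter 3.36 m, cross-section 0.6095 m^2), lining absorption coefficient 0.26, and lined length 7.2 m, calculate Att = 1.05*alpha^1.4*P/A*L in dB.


alpha^1.4 = 0.26^1.4 = 0.151692
Attenuation rate = 1.05 * alpha^1.4 * P / A
= 1.05 * 0.151692 * 3.36 / 0.6095 = 0.878047 dB/m
Total Att = 0.878047 * 7.2 = 6.3219 dB


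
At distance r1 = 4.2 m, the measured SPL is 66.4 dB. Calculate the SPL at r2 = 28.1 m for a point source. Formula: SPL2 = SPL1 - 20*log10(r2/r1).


r2/r1 = 28.1/4.2 = 6.69048
Correction = 20*log10(6.69048) = 16.5091 dB
SPL2 = 66.4 - 16.5091 = 49.891 dB


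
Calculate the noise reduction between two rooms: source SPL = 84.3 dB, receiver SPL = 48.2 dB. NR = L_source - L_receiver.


NR = L_source - L_receiver (difference between source and receiving room levels)
NR = 84.3 - 48.2 = 36.1 dB


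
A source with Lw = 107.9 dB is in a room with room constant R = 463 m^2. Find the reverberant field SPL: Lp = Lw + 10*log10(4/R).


4/R = 4/463 = 0.00863931
Lp = 107.9 + 10*log10(0.00863931) = 87.265 dB


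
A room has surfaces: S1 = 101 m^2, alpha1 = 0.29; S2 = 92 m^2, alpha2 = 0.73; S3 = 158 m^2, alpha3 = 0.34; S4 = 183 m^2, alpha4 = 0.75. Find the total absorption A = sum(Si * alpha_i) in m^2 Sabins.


101 * 0.29 = 29.29
92 * 0.73 = 67.16
158 * 0.34 = 53.72
183 * 0.75 = 137.25
A_total = 29.29 + 67.16 + 53.72 + 137.25 = 287.42 m^2


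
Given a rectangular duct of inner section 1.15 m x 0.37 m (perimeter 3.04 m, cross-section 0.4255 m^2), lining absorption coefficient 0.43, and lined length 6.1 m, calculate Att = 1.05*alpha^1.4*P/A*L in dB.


alpha^1.4 = 0.43^1.4 = 0.3068
Attenuation rate = 1.05 * alpha^1.4 * P / A
= 1.05 * 0.3068 * 3.04 / 0.4255 = 2.30154 dB/m
Total Att = 2.30154 * 6.1 = 14.039 dB


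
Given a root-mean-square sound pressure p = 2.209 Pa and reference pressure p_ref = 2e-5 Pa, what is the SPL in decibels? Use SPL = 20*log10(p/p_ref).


p / p_ref = 2.209 / 2e-5 = 110450
SPL = 20 * log10(110450) = 100.86 dB


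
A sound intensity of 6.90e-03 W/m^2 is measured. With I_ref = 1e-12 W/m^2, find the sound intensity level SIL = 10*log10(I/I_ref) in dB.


I / I_ref = 6.90e-03 / 1e-12 = 6.9e+09
SIL = 10 * log10(6.9e+09) = 98.388 dB


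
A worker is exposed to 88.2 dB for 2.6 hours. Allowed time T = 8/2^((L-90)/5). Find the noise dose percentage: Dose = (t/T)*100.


T_allowed = 8 / 2^((88.2 - 90)/5) = 10.2674 hr
Dose = 2.6 / 10.2674 * 100 = 25.323 %


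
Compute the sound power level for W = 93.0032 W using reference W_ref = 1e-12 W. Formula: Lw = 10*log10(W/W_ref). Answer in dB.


W / W_ref = 93.0032 / 1e-12 = 9.30032e+13
Lw = 10 * log10(9.30032e+13) = 139.68 dB


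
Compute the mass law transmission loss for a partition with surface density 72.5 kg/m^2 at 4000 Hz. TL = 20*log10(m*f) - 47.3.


m * f = 72.5 * 4000 = 290000
20*log10(290000) = 109.248 dB
TL = 109.248 - 47.3 = 61.948 dB


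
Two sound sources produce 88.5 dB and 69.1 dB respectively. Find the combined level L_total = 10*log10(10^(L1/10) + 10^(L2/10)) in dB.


10^(88.5/10) = 7.07946e+08
10^(69.1/10) = 8.12831e+06
Sum = 7.07946e+08 + 8.12831e+06 = 7.16074e+08
L_total = 10*log10(7.16074e+08) = 88.55 dB


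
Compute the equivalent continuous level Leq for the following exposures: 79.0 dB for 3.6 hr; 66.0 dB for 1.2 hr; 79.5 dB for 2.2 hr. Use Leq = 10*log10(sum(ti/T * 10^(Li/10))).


T_total = 3.6 + 1.2 + 2.2 = 7.0 hr
(3.6/7.0) * 10^(79.0/10) = 4.08512e+07
(1.2/7.0) * 10^(66.0/10) = 682469
(2.2/7.0) * 10^(79.5/10) = 2.80107e+07
Sum = 4.08512e+07 + 682469 + 2.80107e+07 = 6.95444e+07
Leq = 10*log10(6.95444e+07) = 78.423 dB


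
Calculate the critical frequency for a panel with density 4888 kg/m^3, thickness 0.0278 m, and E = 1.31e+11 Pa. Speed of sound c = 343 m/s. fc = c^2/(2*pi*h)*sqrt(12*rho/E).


12*rho/E = 12*4888/1.31e+11 = 4.47756e-07
sqrt(12*rho/E) = sqrt(4.47756e-07) = 0.000669146
c^2/(2*pi*h) = 343^2/(2*pi*0.0278) = 673540
fc = 673540 * 0.000669146 = 450.7 Hz


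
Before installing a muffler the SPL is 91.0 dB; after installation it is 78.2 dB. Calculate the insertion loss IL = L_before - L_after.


Insertion loss = SPL without muffler - SPL with muffler
IL = 91.0 - 78.2 = 12.8 dB


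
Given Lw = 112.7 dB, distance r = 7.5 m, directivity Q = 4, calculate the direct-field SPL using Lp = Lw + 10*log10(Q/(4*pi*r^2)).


4*pi*r^2 = 4*pi*7.5^2 = 706.858 m^2
Q / (4*pi*r^2) = 4 / 706.858 = 0.00565885
Lp = 112.7 + 10*log10(0.00565885) = 90.227 dB


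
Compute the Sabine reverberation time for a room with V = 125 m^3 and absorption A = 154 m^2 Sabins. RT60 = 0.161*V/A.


RT60 = 0.161 * 125 / 154 = 0.13068 s


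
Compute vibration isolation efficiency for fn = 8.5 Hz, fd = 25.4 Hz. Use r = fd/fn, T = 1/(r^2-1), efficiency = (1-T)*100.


r = 25.4 / 8.5 = 2.98824
r^2 - 1 = 2.98824^2 - 1 = 7.92958
T = 1/7.92958 = 0.12611
Efficiency = (1 - 0.12611)*100 = 87.389 %


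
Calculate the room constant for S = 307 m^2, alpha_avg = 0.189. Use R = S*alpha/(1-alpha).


R = 307 * 0.189 / (1 - 0.189) = 71.545 m^2


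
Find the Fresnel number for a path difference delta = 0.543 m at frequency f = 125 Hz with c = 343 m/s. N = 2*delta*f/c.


N = 2*delta*f/c = 2*delta/lambda, where lambda = c/f
lambda = 343 / 125 = 2.744 m
N = 2 * 0.543 / 2.744 = 0.39577
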